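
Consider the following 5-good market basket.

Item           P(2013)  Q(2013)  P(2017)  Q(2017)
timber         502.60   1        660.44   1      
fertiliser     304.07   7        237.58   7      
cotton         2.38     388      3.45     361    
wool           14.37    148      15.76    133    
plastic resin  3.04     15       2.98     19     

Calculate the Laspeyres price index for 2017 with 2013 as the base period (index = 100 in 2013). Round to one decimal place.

105.5

Laspeyres price index uses base-period quantities as weights.
ΣP(2017)·Q(2013) = 660.44×1 + 237.58×7 + 3.45×388 + 15.76×148 + 2.98×15 = 660.44 + 1663.06 + 1338.6 + 2332.48 + 44.7 = 6039.28
ΣP(2013)·Q(2013) = 502.60×1 + 304.07×7 + 2.38×388 + 14.37×148 + 3.04×15 = 502.6 + 2128.49 + 923.44 + 2126.76 + 45.6 = 5726.89
Index = 6039.28 / 5726.89 × 100 = 105.4548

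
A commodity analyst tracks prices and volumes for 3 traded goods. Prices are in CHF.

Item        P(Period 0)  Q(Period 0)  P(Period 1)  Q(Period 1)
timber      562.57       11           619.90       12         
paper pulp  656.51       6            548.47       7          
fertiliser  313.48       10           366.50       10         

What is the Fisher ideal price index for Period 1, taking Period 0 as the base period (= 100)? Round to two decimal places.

103.53

Laspeyres component (base-period weights):
ΣP(Period 1)Q(Period 0) = 619.90×11 + 548.47×6 + 366.50×10 = 6818.9 + 3290.82 + 3665 = 13774.72
ΣP(Period 0)Q(Period 0) = 562.57×11 + 656.51×6 + 313.48×10 = 6188.27 + 3939.06 + 3134.8 = 13262.13
L = 13774.72 / 13262.13 × 100 = 103.8651
Paasche component (current-period weights):
ΣP(Period 1)Q(Period 1) = 619.90×12 + 548.47×7 + 366.50×10 = 7438.8 + 3839.29 + 3665 = 14943.09
ΣP(Period 0)Q(Period 1) = 562.57×12 + 656.51×7 + 313.48×10 = 6750.84 + 4595.57 + 3134.8 = 14481.21
P = 14943.09 / 14481.21 × 100 = 103.1895
Fisher = √(L × P) = √(103.8651 × 103.1895) = 103.5267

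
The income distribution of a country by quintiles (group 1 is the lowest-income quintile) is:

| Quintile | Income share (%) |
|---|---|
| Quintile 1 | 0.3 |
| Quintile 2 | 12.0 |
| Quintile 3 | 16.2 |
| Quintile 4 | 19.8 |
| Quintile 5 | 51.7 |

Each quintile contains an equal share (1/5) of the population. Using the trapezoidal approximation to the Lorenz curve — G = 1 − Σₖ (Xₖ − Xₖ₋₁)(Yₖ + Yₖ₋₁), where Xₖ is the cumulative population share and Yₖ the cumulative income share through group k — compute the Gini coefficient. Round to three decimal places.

Cumulative income shares Yₖ: 0.0030, 0.1230, 0.2850, 0.4830, 1.0000
Σ (Xₖ−Xₖ₋₁)(Yₖ+Yₖ₋₁) = (1/5)(0.0030+0.0000) + (1/5)(0.1230+0.0030) + (1/5)(0.2850+0.1230) + (1/5)(0.4830+0.2850) + (1/5)(1.0000+0.4830)
  = 0.0006 + 0.0252 + 0.0816 + 0.1536 + 0.2966 = 0.5576
G = 1 − 0.5576 = 0.4424

0.442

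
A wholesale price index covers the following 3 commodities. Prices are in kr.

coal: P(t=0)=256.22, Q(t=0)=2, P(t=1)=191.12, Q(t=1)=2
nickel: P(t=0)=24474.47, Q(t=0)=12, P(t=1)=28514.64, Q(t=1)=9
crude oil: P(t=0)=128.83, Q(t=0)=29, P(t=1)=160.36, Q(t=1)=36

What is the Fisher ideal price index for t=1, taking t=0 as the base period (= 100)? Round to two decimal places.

Laspeyres component (base-period weights):
ΣP(t=1)Q(t=0) = 191.12×2 + 28514.64×12 + 160.36×29 = 382.24 + 342175.68 + 4650.44 = 347208.36
ΣP(t=0)Q(t=0) = 256.22×2 + 24474.47×12 + 128.83×29 = 512.44 + 293693.64 + 3736.07 = 297942.15
L = 347208.36 / 297942.15 × 100 = 116.5355
Paasche component (current-period weights):
ΣP(t=1)Q(t=1) = 191.12×2 + 28514.64×9 + 160.36×36 = 382.24 + 256631.76 + 5772.96 = 262786.96
ΣP(t=0)Q(t=1) = 256.22×2 + 24474.47×9 + 128.83×36 = 512.44 + 220270.23 + 4637.88 = 225420.55
P = 262786.96 / 225420.55 × 100 = 116.5763
Fisher = √(L × P) = √(116.5355 × 116.5763) = 116.5559

116.56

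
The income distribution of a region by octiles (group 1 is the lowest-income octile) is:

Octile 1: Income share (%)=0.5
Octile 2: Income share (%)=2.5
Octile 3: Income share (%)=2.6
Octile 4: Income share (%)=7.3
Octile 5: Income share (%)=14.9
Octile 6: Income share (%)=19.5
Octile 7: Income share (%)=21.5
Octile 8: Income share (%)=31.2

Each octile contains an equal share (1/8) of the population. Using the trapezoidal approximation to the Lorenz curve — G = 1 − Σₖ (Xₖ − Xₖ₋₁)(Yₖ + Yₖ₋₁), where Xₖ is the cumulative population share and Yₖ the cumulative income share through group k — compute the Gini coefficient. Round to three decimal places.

Cumulative income shares Yₖ: 0.0050, 0.0300, 0.0560, 0.1290, 0.2780, 0.4730, 0.6880, 1.0000
Σ (Xₖ−Xₖ₋₁)(Yₖ+Yₖ₋₁) = (1/8)(0.0050+0.0000) + (1/8)(0.0300+0.0050) + (1/8)(0.0560+0.0300) + (1/8)(0.1290+0.0560) + (1/8)(0.2780+0.1290) + (1/8)(0.4730+0.2780) + (1/8)(0.6880+0.4730) + (1/8)(1.0000+0.6880)
  = 0.0006 + 0.0044 + 0.0108 + 0.0231 + 0.0509 + 0.0939 + 0.1451 + 0.2110 = 0.5398
G = 1 − 0.5398 = 0.4602

0.460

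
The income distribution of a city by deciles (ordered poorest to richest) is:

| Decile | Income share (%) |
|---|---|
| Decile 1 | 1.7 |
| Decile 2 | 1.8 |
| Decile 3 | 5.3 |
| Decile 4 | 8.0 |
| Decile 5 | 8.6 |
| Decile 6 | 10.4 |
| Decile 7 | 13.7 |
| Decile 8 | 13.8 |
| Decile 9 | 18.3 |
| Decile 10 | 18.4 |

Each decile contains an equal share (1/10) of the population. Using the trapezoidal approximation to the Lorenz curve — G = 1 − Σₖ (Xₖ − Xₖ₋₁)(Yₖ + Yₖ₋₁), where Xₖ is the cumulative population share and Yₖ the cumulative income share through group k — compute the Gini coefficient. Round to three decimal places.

Cumulative income shares Yₖ: 0.0170, 0.0350, 0.0880, 0.1680, 0.2540, 0.3580, 0.4950, 0.6330, 0.8160, 1.0000
Σ (Xₖ−Xₖ₋₁)(Yₖ+Yₖ₋₁) = (1/10)(0.0170+0.0000) + (1/10)(0.0350+0.0170) + (1/10)(0.0880+0.0350) + (1/10)(0.1680+0.0880) + (1/10)(0.2540+0.1680) + (1/10)(0.3580+0.2540) + (1/10)(0.4950+0.3580) + (1/10)(0.6330+0.4950) + (1/10)(0.8160+0.6330) + (1/10)(1.0000+0.8160)
  = 0.0017 + 0.0052 + 0.0123 + 0.0256 + 0.0422 + 0.0612 + 0.0853 + 0.1128 + 0.1449 + 0.1816 = 0.6728
G = 1 − 0.6728 = 0.3272

0.327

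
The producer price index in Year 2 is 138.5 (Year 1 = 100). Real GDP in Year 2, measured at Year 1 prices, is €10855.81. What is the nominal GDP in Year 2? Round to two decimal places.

Nominal = Real × (Index/100) = 10855.81 × (138.5/100)
        = 10855.81 × 1.385 = 15035.2968

15035.30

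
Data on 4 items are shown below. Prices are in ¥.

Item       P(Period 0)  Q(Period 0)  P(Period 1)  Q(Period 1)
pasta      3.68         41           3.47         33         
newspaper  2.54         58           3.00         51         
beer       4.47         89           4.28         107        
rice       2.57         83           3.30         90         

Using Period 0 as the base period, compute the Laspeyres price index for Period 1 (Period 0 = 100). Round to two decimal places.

Laspeyres price index uses base-period quantities as weights.
ΣP(Period 1)·Q(Period 0) = 3.47×41 + 3.00×58 + 4.28×89 + 3.30×83 = 142.27 + 174 + 380.92 + 273.9 = 971.09
ΣP(Period 0)·Q(Period 0) = 3.68×41 + 2.54×58 + 4.47×89 + 2.57×83 = 150.88 + 147.32 + 397.83 + 213.31 = 909.34
Index = 971.09 / 909.34 × 100 = 106.7906

106.79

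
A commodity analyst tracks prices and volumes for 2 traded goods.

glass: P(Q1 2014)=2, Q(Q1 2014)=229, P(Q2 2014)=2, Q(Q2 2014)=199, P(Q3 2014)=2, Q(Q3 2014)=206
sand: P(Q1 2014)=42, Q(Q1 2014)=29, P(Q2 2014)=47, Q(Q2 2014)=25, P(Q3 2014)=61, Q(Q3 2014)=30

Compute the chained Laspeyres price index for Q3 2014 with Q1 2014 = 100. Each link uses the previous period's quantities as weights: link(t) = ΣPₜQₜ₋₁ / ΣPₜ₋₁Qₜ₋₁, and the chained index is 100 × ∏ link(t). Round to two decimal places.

132.83

Link Q1 2014→Q2 2014:
ΣP(Q2 2014)Q(Q1 2014) = 2×229 + 47×29 = 458 + 1363 = 1821
ΣP(Q1 2014)Q(Q1 2014) = 2×229 + 42×29 = 458 + 1218 = 1676
link = 1821/1676 = 1.086516
Link Q2 2014→Q3 2014:
ΣP(Q3 2014)Q(Q2 2014) = 2×199 + 61×25 = 398 + 1525 = 1923
ΣP(Q2 2014)Q(Q2 2014) = 2×199 + 47×25 = 398 + 1175 = 1573
link = 1923/1573 = 1.222505
Chained index = 100 × 1.086516 × 1.222505 = 132.8270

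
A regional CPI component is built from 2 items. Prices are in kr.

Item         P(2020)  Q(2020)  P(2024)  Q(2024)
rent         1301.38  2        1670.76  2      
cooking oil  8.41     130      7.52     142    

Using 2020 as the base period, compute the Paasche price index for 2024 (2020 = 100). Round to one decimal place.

Paasche price index uses current-period quantities as weights.
ΣP(2024)·Q(2024) = 1670.76×2 + 7.52×142 = 3341.52 + 1067.84 = 4409.36
ΣP(2020)·Q(2024) = 1301.38×2 + 8.41×142 = 2602.76 + 1194.22 = 3796.98
Index = 4409.36 / 3796.98 × 100 = 116.1281

116.1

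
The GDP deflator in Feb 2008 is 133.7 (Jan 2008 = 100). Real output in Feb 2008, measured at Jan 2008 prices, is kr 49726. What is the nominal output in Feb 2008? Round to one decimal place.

Nominal = Real × (Index/100) = 49726 × (133.7/100)
        = 49726 × 1.337 = 66483.6620

66483.7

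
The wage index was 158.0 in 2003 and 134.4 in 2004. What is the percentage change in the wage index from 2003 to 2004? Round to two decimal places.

Change = (134.4 − 158.0) / 158.0 × 100
       = -23.6 / 158.0 × 100 = -14.9367%

-14.94%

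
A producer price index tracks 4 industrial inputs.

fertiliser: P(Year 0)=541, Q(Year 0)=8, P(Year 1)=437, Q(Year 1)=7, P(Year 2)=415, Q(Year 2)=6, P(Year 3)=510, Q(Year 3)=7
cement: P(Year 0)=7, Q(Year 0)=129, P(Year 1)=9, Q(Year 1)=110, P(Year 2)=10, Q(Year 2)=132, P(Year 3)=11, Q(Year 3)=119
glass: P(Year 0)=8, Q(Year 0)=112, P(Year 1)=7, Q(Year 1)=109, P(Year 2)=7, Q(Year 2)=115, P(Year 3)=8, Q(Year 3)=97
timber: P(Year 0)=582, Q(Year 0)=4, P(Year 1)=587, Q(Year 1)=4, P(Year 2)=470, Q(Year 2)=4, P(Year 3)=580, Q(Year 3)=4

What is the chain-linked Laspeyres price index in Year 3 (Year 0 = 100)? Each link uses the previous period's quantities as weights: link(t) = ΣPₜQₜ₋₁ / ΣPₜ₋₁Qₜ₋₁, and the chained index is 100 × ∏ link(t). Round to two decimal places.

102.09

Link Year 0→Year 1:
ΣP(Year 1)Q(Year 0) = 437×8 + 9×129 + 7×112 + 587×4 = 3496 + 1161 + 784 + 2348 = 7789
ΣP(Year 0)Q(Year 0) = 541×8 + 7×129 + 8×112 + 582×4 = 4328 + 903 + 896 + 2328 = 8455
link = 7789/8455 = 0.921230
Link Year 1→Year 2:
ΣP(Year 2)Q(Year 1) = 415×7 + 10×110 + 7×109 + 470×4 = 2905 + 1100 + 763 + 1880 = 6648
ΣP(Year 1)Q(Year 1) = 437×7 + 9×110 + 7×109 + 587×4 = 3059 + 990 + 763 + 2348 = 7160
link = 6648/7160 = 0.928492
Link Year 2→Year 3:
ΣP(Year 3)Q(Year 2) = 510×6 + 11×132 + 8×115 + 580×4 = 3060 + 1452 + 920 + 2320 = 7752
ΣP(Year 2)Q(Year 2) = 415×6 + 10×132 + 7×115 + 470×4 = 2490 + 1320 + 805 + 1880 = 6495
link = 7752/6495 = 1.193533
Chained index = 100 × 0.921230 × 0.928492 × 1.193533 = 102.0894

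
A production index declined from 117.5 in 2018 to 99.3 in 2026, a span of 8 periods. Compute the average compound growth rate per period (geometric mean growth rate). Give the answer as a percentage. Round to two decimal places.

-2.08%

Growth factor = (99.3/117.5)^(1/8) = (0.845106)^(1/8) = 0.979183
Growth rate = 0.979183 − 1 = -0.020817 = -2.0817%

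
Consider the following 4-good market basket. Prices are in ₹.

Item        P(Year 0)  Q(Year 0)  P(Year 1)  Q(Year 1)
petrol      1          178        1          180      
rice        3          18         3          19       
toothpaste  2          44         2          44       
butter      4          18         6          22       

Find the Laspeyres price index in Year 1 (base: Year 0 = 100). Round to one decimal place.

Laspeyres price index uses base-period quantities as weights.
ΣP(Year 1)·Q(Year 0) = 1×178 + 3×18 + 2×44 + 6×18 = 178 + 54 + 88 + 108 = 428
ΣP(Year 0)·Q(Year 0) = 1×178 + 3×18 + 2×44 + 4×18 = 178 + 54 + 88 + 72 = 392
Index = 428 / 392 × 100 = 109.1837

109.2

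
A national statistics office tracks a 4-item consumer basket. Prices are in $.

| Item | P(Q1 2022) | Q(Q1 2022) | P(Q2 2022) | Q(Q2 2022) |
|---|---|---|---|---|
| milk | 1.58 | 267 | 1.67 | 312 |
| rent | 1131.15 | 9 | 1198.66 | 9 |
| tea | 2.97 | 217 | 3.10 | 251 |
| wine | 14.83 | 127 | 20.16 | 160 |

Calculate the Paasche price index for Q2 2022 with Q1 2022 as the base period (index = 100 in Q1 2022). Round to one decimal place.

111.0

Paasche price index uses current-period quantities as weights.
ΣP(Q2 2022)·Q(Q2 2022) = 1.67×312 + 1198.66×9 + 3.10×251 + 20.16×160 = 521.04 + 10787.94 + 778.1 + 3225.6 = 15312.68
ΣP(Q1 2022)·Q(Q2 2022) = 1.58×312 + 1131.15×9 + 2.97×251 + 14.83×160 = 492.96 + 10180.35 + 745.47 + 2372.8 = 13791.58
Index = 15312.68 / 13791.58 × 100 = 111.0292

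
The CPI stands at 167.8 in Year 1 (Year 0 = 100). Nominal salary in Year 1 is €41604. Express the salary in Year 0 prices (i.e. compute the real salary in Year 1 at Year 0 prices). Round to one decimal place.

24793.8

Real = Nominal ÷ (Index/100) = 41604 ÷ (167.8/100)
     = 41604 ÷ 1.678 = 24793.8021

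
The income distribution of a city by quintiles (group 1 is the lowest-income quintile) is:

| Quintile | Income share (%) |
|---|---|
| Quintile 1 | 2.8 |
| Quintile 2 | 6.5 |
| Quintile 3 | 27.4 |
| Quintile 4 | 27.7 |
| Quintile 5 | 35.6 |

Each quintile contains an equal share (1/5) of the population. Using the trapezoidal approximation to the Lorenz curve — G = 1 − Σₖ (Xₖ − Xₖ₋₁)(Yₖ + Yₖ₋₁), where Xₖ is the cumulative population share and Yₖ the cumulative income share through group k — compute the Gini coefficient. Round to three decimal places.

Cumulative income shares Yₖ: 0.0280, 0.0930, 0.3670, 0.6440, 1.0000
Σ (Xₖ−Xₖ₋₁)(Yₖ+Yₖ₋₁) = (1/5)(0.0280+0.0000) + (1/5)(0.0930+0.0280) + (1/5)(0.3670+0.0930) + (1/5)(0.6440+0.3670) + (1/5)(1.0000+0.6440)
  = 0.0056 + 0.0242 + 0.0920 + 0.2022 + 0.3288 = 0.6528
G = 1 − 0.6528 = 0.3472

0.347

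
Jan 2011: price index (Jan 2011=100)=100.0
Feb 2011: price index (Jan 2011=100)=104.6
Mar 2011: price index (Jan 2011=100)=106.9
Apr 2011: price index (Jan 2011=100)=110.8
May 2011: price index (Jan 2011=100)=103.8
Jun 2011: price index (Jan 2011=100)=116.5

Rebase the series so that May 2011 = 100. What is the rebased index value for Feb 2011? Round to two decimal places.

Rebased(Feb 2011) = 104.6 / 103.8 × 100 = 100.7707

100.77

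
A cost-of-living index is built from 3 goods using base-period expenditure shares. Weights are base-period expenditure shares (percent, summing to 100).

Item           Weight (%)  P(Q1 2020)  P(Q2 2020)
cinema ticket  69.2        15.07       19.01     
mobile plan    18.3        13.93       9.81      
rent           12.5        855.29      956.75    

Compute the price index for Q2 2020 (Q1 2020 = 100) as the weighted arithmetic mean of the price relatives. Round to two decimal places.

114.16

cinema ticket: 69.2 × (19.01/15.07) = 69.2 × 1.261447 = 87.2921
mobile plan: 18.3 × (9.81/13.93) = 18.3 × 0.704235 = 12.8875
rent: 12.5 × (956.75/855.29) = 12.5 × 1.118626 = 13.9828
Index = Σ wᵢ·(p₁ᵢ/p₀ᵢ) = 87.2921 + 12.8875 + 13.9828 = 114.1624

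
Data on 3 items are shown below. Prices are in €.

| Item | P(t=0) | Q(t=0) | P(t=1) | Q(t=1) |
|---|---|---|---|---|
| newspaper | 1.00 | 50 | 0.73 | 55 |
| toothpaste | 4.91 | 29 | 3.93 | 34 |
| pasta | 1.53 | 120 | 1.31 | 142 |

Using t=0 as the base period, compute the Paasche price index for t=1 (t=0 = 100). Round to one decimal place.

81.9

Paasche price index uses current-period quantities as weights.
ΣP(t=1)·Q(t=1) = 0.73×55 + 3.93×34 + 1.31×142 = 40.15 + 133.62 + 186.02 = 359.79
ΣP(t=0)·Q(t=1) = 1.00×55 + 4.91×34 + 1.53×142 = 55 + 166.94 + 217.26 = 439.2
Index = 359.79 / 439.2 × 100 = 81.9194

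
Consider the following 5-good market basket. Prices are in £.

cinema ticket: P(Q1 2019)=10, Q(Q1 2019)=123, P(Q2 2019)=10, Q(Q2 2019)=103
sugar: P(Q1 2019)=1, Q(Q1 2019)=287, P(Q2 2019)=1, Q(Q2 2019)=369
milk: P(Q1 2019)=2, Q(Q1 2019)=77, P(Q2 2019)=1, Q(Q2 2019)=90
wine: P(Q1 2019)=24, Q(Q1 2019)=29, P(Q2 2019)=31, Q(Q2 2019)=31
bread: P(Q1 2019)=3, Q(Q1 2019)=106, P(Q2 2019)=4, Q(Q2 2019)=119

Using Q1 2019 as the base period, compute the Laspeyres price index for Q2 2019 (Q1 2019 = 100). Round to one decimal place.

108.6

Laspeyres price index uses base-period quantities as weights.
ΣP(Q2 2019)·Q(Q1 2019) = 10×123 + 1×287 + 1×77 + 31×29 + 4×106 = 1230 + 287 + 77 + 899 + 424 = 2917
ΣP(Q1 2019)·Q(Q1 2019) = 10×123 + 1×287 + 2×77 + 24×29 + 3×106 = 1230 + 287 + 154 + 696 + 318 = 2685
Index = 2917 / 2685 × 100 = 108.6406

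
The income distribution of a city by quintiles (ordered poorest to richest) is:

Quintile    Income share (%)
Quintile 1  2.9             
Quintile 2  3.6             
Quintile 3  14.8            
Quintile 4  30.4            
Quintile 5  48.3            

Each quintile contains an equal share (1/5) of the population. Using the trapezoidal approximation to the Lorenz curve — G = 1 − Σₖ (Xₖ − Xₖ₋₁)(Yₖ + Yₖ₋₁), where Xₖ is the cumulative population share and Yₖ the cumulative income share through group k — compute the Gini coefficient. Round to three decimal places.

0.470

Cumulative income shares Yₖ: 0.0290, 0.0650, 0.2130, 0.5170, 1.0000
Σ (Xₖ−Xₖ₋₁)(Yₖ+Yₖ₋₁) = (1/5)(0.0290+0.0000) + (1/5)(0.0650+0.0290) + (1/5)(0.2130+0.0650) + (1/5)(0.5170+0.2130) + (1/5)(1.0000+0.5170)
  = 0.0058 + 0.0188 + 0.0556 + 0.1460 + 0.3034 = 0.5296
G = 1 − 0.5296 = 0.4704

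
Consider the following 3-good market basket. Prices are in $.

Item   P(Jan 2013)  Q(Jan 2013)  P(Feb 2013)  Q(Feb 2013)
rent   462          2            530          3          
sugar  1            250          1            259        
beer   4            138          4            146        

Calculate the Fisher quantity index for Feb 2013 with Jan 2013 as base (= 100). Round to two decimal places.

Laspeyres component (base-period weights):
ΣP(Jan 2013)Q(Feb 2013) = 462×3 + 1×259 + 4×146 = 1386 + 259 + 584 = 2229
ΣP(Jan 2013)Q(Jan 2013) = 462×2 + 1×250 + 4×138 = 924 + 250 + 552 = 1726
L = 2229 / 1726 × 100 = 129.1425
Paasche component (current-period weights):
ΣP(Feb 2013)Q(Feb 2013) = 530×3 + 1×259 + 4×146 = 1590 + 259 + 584 = 2433
ΣP(Feb 2013)Q(Jan 2013) = 530×2 + 1×250 + 4×138 = 1060 + 250 + 552 = 1862
P = 2433 / 1862 × 100 = 130.6660
Fisher = √(L × P) = √(129.1425 × 130.6660) = 129.9020

129.90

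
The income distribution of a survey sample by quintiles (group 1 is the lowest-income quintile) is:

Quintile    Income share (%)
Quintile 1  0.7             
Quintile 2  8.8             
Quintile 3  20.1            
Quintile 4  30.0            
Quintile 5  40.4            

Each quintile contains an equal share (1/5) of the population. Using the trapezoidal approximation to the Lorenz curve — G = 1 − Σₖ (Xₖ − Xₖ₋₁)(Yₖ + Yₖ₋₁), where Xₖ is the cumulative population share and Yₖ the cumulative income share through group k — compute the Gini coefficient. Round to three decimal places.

0.402

Cumulative income shares Yₖ: 0.0070, 0.0950, 0.2960, 0.5960, 1.0000
Σ (Xₖ−Xₖ₋₁)(Yₖ+Yₖ₋₁) = (1/5)(0.0070+0.0000) + (1/5)(0.0950+0.0070) + (1/5)(0.2960+0.0950) + (1/5)(0.5960+0.2960) + (1/5)(1.0000+0.5960)
  = 0.0014 + 0.0204 + 0.0782 + 0.1784 + 0.3192 = 0.5976
G = 1 − 0.5976 = 0.4024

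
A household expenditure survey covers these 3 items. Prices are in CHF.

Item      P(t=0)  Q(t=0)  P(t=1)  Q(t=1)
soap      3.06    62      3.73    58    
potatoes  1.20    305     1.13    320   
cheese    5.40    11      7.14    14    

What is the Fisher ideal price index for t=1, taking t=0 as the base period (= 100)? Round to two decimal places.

106.40

Laspeyres component (base-period weights):
ΣP(t=1)Q(t=0) = 3.73×62 + 1.13×305 + 7.14×11 = 231.26 + 344.65 + 78.54 = 654.45
ΣP(t=0)Q(t=0) = 3.06×62 + 1.20×305 + 5.40×11 = 189.72 + 366 + 59.4 = 615.12
L = 654.45 / 615.12 × 100 = 106.3939
Paasche component (current-period weights):
ΣP(t=1)Q(t=1) = 3.73×58 + 1.13×320 + 7.14×14 = 216.34 + 361.6 + 99.96 = 677.9
ΣP(t=0)Q(t=1) = 3.06×58 + 1.20×320 + 5.40×14 = 177.48 + 384 + 75.6 = 637.08
P = 677.9 / 637.08 × 100 = 106.4074
Fisher = √(L × P) = √(106.3939 × 106.4074) = 106.4006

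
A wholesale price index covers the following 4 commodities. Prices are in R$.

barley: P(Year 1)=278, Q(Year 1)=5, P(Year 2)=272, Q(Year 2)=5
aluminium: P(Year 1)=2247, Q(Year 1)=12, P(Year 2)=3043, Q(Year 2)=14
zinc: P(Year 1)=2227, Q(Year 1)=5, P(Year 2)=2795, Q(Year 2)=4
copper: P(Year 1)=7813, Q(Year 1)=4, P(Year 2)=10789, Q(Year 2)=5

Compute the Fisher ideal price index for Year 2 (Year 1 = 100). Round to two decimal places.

134.64

Laspeyres component (base-period weights):
ΣP(Year 2)Q(Year 1) = 272×5 + 3043×12 + 2795×5 + 10789×4 = 1360 + 36516 + 13975 + 43156 = 95007
ΣP(Year 1)Q(Year 1) = 278×5 + 2247×12 + 2227×5 + 7813×4 = 1390 + 26964 + 11135 + 31252 = 70741
L = 95007 / 70741 × 100 = 134.3026
Paasche component (current-period weights):
ΣP(Year 2)Q(Year 2) = 272×5 + 3043×14 + 2795×4 + 10789×5 = 1360 + 42602 + 11180 + 53945 = 109087
ΣP(Year 1)Q(Year 2) = 278×5 + 2247×14 + 2227×4 + 7813×5 = 1390 + 31458 + 8908 + 39065 = 80821
P = 109087 / 80821 × 100 = 134.9736
Fisher = √(L × P) = √(134.3026 × 134.9736) = 134.6377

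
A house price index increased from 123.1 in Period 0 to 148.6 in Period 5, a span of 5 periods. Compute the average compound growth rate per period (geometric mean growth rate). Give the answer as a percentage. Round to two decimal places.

Growth factor = (148.6/123.1)^(1/5) = (1.207149)^(1/5) = 1.038370
Growth rate = 1.038370 − 1 = 0.038370 = 3.8370%

3.84%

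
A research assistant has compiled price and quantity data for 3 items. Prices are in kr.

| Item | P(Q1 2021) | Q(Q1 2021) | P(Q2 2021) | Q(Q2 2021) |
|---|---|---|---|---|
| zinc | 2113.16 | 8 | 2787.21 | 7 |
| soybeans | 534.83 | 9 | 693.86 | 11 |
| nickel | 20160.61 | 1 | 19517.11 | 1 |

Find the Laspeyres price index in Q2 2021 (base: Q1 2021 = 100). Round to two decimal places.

114.76

Laspeyres price index uses base-period quantities as weights.
ΣP(Q2 2021)·Q(Q1 2021) = 2787.21×8 + 693.86×9 + 19517.11×1 = 22297.68 + 6244.74 + 19517.11 = 48059.53
ΣP(Q1 2021)·Q(Q1 2021) = 2113.16×8 + 534.83×9 + 20160.61×1 = 16905.28 + 4813.47 + 20160.61 = 41879.36
Index = 48059.53 / 41879.36 × 100 = 114.7571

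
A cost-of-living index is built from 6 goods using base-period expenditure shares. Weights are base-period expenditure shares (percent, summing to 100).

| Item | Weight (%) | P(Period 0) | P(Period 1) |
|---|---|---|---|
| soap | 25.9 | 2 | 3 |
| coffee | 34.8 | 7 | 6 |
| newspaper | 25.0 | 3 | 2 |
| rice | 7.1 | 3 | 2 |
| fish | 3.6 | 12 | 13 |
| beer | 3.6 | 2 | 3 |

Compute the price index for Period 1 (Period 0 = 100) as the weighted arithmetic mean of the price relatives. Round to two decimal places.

99.38

soap: 25.9 × (3/2) = 25.9 × 1.500000 = 38.8500
coffee: 34.8 × (6/7) = 34.8 × 0.857143 = 29.8286
newspaper: 25.0 × (2/3) = 25.0 × 0.666667 = 16.6667
rice: 7.1 × (2/3) = 7.1 × 0.666667 = 4.7333
fish: 3.6 × (13/12) = 3.6 × 1.083333 = 3.9000
beer: 3.6 × (3/2) = 3.6 × 1.500000 = 5.4000
Index = Σ wᵢ·(p₁ᵢ/p₀ᵢ) = 38.8500 + 29.8286 + 16.6667 + 4.7333 + 3.9000 + 5.4000 = 99.3786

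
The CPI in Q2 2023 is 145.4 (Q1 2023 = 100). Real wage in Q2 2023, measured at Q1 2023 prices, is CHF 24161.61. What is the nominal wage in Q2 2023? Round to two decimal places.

Nominal = Real × (Index/100) = 24161.61 × (145.4/100)
        = 24161.61 × 1.454 = 35130.9809

35130.98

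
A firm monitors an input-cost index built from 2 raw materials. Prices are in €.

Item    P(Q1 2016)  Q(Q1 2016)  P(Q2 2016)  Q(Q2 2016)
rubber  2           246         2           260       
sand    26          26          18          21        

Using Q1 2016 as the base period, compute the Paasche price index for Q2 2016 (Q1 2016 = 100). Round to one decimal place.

Paasche price index uses current-period quantities as weights.
ΣP(Q2 2016)·Q(Q2 2016) = 2×260 + 18×21 = 520 + 378 = 898
ΣP(Q1 2016)·Q(Q2 2016) = 2×260 + 26×21 = 520 + 546 = 1066
Index = 898 / 1066 × 100 = 84.2402

84.2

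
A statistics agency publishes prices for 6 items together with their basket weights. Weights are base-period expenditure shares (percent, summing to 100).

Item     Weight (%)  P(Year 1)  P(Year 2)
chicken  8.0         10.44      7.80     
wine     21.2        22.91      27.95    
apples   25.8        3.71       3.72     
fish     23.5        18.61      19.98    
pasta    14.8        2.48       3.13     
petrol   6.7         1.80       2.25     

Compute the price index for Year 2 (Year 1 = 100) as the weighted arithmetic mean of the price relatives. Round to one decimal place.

chicken: 8.0 × (7.80/10.44) = 8.0 × 0.747126 = 5.9770
wine: 21.2 × (27.95/22.91) = 21.2 × 1.219991 = 25.8638
apples: 25.8 × (3.72/3.71) = 25.8 × 1.002695 = 25.8695
fish: 23.5 × (19.98/18.61) = 23.5 × 1.073616 = 25.2300
pasta: 14.8 × (3.13/2.48) = 14.8 × 1.262097 = 18.6790
petrol: 6.7 × (2.25/1.80) = 6.7 × 1.250000 = 8.3750
Index = Σ wᵢ·(p₁ᵢ/p₀ᵢ) = 5.9770 + 25.8638 + 25.8695 + 25.2300 + 18.6790 + 8.3750 = 109.9944

110.0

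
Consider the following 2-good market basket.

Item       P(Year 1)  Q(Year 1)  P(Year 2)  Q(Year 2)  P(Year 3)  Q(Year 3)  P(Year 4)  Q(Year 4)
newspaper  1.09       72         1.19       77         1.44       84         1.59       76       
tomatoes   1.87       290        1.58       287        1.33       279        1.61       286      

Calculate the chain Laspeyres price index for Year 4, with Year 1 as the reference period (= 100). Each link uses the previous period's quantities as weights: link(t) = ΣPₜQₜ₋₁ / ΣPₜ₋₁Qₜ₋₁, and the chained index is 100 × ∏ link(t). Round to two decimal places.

93.77

Link Year 1→Year 2:
ΣP(Year 2)Q(Year 1) = 1.19×72 + 1.58×290 = 85.68 + 458.2 = 543.88
ΣP(Year 1)Q(Year 1) = 1.09×72 + 1.87×290 = 78.48 + 542.3 = 620.78
link = 543.88/620.78 = 0.876124
Link Year 2→Year 3:
ΣP(Year 3)Q(Year 2) = 1.44×77 + 1.33×287 = 110.88 + 381.71 = 492.59
ΣP(Year 2)Q(Year 2) = 1.19×77 + 1.58×287 = 91.63 + 453.46 = 545.09
link = 492.59/545.09 = 0.903686
Link Year 3→Year 4:
ΣP(Year 4)Q(Year 3) = 1.59×84 + 1.61×279 = 133.56 + 449.19 = 582.75
ΣP(Year 3)Q(Year 3) = 1.44×84 + 1.33×279 = 120.96 + 371.07 = 492.03
link = 582.75/492.03 = 1.184379
Chained index = 100 × 0.876124 × 0.903686 × 1.184379 = 93.7721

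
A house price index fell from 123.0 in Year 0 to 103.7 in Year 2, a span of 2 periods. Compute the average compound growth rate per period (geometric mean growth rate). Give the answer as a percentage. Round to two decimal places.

Growth factor = (103.7/123.0)^(1/2) = (0.843089)^(1/2) = 0.918199
Growth rate = 0.918199 − 1 = -0.081801 = -8.1801%

-8.18%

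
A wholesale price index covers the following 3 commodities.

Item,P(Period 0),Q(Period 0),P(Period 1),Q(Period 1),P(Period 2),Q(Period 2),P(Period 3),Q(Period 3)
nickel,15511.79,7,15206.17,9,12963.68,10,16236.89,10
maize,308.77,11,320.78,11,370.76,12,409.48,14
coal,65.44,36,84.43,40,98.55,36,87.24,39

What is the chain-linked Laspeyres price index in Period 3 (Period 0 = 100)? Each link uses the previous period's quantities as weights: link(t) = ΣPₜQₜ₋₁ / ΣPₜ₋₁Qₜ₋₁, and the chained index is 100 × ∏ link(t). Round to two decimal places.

Link Period 0→Period 1:
ΣP(Period 1)Q(Period 0) = 15206.17×7 + 320.78×11 + 84.43×36 = 106443.19 + 3528.58 + 3039.48 = 113011.25
ΣP(Period 0)Q(Period 0) = 15511.79×7 + 308.77×11 + 65.44×36 = 108582.53 + 3396.47 + 2355.84 = 114334.84
link = 113011.25/114334.84 = 0.988424
Link Period 1→Period 2:
ΣP(Period 2)Q(Period 1) = 12963.68×9 + 370.76×11 + 98.55×40 = 116673.12 + 4078.36 + 3942 = 124693.48
ΣP(Period 1)Q(Period 1) = 15206.17×9 + 320.78×11 + 84.43×40 = 136855.53 + 3528.58 + 3377.2 = 143761.31
link = 124693.48/143761.31 = 0.867365
Link Period 2→Period 3:
ΣP(Period 3)Q(Period 2) = 16236.89×10 + 409.48×12 + 87.24×36 = 162368.9 + 4913.76 + 3140.64 = 170423.3
ΣP(Period 2)Q(Period 2) = 12963.68×10 + 370.76×12 + 98.55×36 = 129636.8 + 4449.12 + 3547.8 = 137633.72
link = 170423.3/137633.72 = 1.238238
Chained index = 100 × 0.988424 × 0.867365 × 1.238238 = 106.1571

106.16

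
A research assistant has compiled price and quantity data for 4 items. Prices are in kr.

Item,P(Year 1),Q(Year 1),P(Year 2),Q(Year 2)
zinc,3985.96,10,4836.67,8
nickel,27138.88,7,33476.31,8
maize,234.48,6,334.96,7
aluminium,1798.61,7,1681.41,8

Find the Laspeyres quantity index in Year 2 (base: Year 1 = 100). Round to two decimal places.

108.69

Laspeyres quantity index uses base-period prices as weights.
ΣP(Year 1)·Q(Year 2) = 3985.96×8 + 27138.88×8 + 234.48×7 + 1798.61×8 = 31887.68 + 217111.04 + 1641.36 + 14388.88 = 265028.96
ΣP(Year 1)·Q(Year 1) = 3985.96×10 + 27138.88×7 + 234.48×6 + 1798.61×7 = 39859.6 + 189972.16 + 1406.88 + 12590.27 = 243828.91
Index = 265028.96 / 243828.91 × 100 = 108.6946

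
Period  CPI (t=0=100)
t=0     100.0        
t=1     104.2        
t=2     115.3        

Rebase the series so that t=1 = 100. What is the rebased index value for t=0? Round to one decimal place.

Rebased(t=0) = 100.0 / 104.2 × 100 = 95.9693

96.0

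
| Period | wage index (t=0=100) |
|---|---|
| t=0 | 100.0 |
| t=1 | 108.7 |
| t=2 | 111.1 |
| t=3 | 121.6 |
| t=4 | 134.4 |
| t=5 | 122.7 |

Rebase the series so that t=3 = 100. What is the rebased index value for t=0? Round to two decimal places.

Rebased(t=0) = 100.0 / 121.6 × 100 = 82.2368

82.24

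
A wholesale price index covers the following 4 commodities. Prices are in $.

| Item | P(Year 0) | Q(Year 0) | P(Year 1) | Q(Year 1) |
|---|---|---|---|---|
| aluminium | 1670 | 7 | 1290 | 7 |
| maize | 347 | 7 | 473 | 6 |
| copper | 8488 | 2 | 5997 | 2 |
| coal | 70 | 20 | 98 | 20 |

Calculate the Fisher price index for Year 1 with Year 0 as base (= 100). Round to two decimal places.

Laspeyres component (base-period weights):
ΣP(Year 1)Q(Year 0) = 1290×7 + 473×7 + 5997×2 + 98×20 = 9030 + 3311 + 11994 + 1960 = 26295
ΣP(Year 0)Q(Year 0) = 1670×7 + 347×7 + 8488×2 + 70×20 = 11690 + 2429 + 16976 + 1400 = 32495
L = 26295 / 32495 × 100 = 80.9201
Paasche component (current-period weights):
ΣP(Year 1)Q(Year 1) = 1290×7 + 473×6 + 5997×2 + 98×20 = 9030 + 2838 + 11994 + 1960 = 25822
ΣP(Year 0)Q(Year 1) = 1670×7 + 347×6 + 8488×2 + 70×20 = 11690 + 2082 + 16976 + 1400 = 32148
P = 25822 / 32148 × 100 = 80.3223
Fisher = √(L × P) = √(80.9201 × 80.3223) = 80.6206

80.62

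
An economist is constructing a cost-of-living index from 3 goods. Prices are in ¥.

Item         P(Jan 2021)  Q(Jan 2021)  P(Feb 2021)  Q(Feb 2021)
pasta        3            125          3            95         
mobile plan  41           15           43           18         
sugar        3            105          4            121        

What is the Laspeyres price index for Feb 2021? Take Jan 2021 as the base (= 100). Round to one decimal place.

Laspeyres price index uses base-period quantities as weights.
ΣP(Feb 2021)·Q(Jan 2021) = 3×125 + 43×15 + 4×105 = 375 + 645 + 420 = 1440
ΣP(Jan 2021)·Q(Jan 2021) = 3×125 + 41×15 + 3×105 = 375 + 615 + 315 = 1305
Index = 1440 / 1305 × 100 = 110.3448

110.3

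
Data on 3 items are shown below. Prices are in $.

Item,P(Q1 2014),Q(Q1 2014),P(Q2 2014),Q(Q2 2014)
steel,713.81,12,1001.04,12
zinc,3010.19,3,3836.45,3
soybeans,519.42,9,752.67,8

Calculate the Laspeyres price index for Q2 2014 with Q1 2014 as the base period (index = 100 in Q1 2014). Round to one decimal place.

Laspeyres price index uses base-period quantities as weights.
ΣP(Q2 2014)·Q(Q1 2014) = 1001.04×12 + 3836.45×3 + 752.67×9 = 12012.48 + 11509.35 + 6774.03 = 30295.86
ΣP(Q1 2014)·Q(Q1 2014) = 713.81×12 + 3010.19×3 + 519.42×9 = 8565.72 + 9030.57 + 4674.78 = 22271.07
Index = 30295.86 / 22271.07 × 100 = 136.0324

136.0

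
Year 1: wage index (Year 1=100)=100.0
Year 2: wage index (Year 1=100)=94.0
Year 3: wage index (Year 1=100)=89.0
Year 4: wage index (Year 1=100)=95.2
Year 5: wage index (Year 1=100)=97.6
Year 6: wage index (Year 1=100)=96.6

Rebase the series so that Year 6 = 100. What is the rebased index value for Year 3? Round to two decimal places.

Rebased(Year 3) = 89.0 / 96.6 × 100 = 92.1325

92.13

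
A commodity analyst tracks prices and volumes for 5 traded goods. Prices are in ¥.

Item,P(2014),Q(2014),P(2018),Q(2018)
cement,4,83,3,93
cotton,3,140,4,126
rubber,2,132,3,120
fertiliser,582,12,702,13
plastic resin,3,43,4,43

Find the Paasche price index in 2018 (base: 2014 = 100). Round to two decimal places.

Paasche price index uses current-period quantities as weights.
ΣP(2018)·Q(2018) = 3×93 + 4×126 + 3×120 + 702×13 + 4×43 = 279 + 504 + 360 + 9126 + 172 = 10441
ΣP(2014)·Q(2018) = 4×93 + 3×126 + 2×120 + 582×13 + 3×43 = 372 + 378 + 240 + 7566 + 129 = 8685
Index = 10441 / 8685 × 100 = 120.2188

120.22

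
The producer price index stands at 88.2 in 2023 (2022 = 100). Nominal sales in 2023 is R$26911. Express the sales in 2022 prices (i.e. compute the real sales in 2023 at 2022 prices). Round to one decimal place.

30511.3

Real = Nominal ÷ (Index/100) = 26911 ÷ (88.2/100)
     = 26911 ÷ 0.882 = 30511.3379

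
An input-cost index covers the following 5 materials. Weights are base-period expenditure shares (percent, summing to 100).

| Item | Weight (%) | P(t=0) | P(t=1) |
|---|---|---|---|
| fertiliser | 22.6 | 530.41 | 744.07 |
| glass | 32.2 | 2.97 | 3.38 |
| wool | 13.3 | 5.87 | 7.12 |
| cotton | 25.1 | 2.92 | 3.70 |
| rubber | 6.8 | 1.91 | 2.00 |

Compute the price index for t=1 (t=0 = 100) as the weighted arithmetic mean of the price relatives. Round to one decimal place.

fertiliser: 22.6 × (744.07/530.41) = 22.6 × 1.402820 = 31.7037
glass: 32.2 × (3.38/2.97) = 32.2 × 1.138047 = 36.6451
wool: 13.3 × (7.12/5.87) = 13.3 × 1.212947 = 16.1322
cotton: 25.1 × (3.70/2.92) = 25.1 × 1.267123 = 31.8048
rubber: 6.8 × (2.00/1.91) = 6.8 × 1.047120 = 7.1204
Index = Σ wᵢ·(p₁ᵢ/p₀ᵢ) = 31.7037 + 36.6451 + 16.1322 + 31.8048 + 7.1204 = 123.4063

123.4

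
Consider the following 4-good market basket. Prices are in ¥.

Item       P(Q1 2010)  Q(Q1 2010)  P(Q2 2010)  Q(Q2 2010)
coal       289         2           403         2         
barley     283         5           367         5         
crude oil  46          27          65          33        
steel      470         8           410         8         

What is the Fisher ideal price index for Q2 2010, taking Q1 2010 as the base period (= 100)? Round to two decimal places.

110.33

Laspeyres component (base-period weights):
ΣP(Q2 2010)Q(Q1 2010) = 403×2 + 367×5 + 65×27 + 410×8 = 806 + 1835 + 1755 + 3280 = 7676
ΣP(Q1 2010)Q(Q1 2010) = 289×2 + 283×5 + 46×27 + 470×8 = 578 + 1415 + 1242 + 3760 = 6995
L = 7676 / 6995 × 100 = 109.7355
Paasche component (current-period weights):
ΣP(Q2 2010)Q(Q2 2010) = 403×2 + 367×5 + 65×33 + 410×8 = 806 + 1835 + 2145 + 3280 = 8066
ΣP(Q1 2010)Q(Q2 2010) = 289×2 + 283×5 + 46×33 + 470×8 = 578 + 1415 + 1518 + 3760 = 7271
P = 8066 / 7271 × 100 = 110.9338
Fisher = √(L × P) = √(109.7355 × 110.9338) = 110.3331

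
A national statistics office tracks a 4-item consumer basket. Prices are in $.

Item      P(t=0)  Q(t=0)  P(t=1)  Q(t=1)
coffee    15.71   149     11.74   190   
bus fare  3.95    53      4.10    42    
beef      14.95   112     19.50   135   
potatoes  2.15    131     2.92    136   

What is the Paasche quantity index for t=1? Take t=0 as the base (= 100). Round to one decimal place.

Paasche quantity index uses current-period prices as weights.
ΣP(t=1)·Q(t=1) = 11.74×190 + 4.10×42 + 19.50×135 + 2.92×136 = 2230.6 + 172.2 + 2632.5 + 397.12 = 5432.42
ΣP(t=1)·Q(t=0) = 11.74×149 + 4.10×53 + 19.50×112 + 2.92×131 = 1749.26 + 217.3 + 2184 + 382.52 = 4533.08
Index = 5432.42 / 4533.08 × 100 = 119.8395

119.8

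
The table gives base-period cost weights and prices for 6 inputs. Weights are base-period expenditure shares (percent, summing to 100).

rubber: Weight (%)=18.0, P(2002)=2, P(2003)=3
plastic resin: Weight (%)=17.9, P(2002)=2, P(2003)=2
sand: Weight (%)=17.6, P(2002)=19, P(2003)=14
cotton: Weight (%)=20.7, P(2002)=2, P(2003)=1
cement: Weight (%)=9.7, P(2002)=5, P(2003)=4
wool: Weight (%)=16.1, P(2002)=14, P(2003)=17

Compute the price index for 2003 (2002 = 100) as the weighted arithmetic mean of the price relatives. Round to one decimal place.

rubber: 18.0 × (3/2) = 18.0 × 1.500000 = 27.0000
plastic resin: 17.9 × (2/2) = 17.9 × 1.000000 = 17.9000
sand: 17.6 × (14/19) = 17.6 × 0.736842 = 12.9684
cotton: 20.7 × (1/2) = 20.7 × 0.500000 = 10.3500
cement: 9.7 × (4/5) = 9.7 × 0.800000 = 7.7600
wool: 16.1 × (17/14) = 16.1 × 1.214286 = 19.5500
Index = Σ wᵢ·(p₁ᵢ/p₀ᵢ) = 27.0000 + 17.9000 + 12.9684 + 10.3500 + 7.7600 + 19.5500 = 95.5284

95.5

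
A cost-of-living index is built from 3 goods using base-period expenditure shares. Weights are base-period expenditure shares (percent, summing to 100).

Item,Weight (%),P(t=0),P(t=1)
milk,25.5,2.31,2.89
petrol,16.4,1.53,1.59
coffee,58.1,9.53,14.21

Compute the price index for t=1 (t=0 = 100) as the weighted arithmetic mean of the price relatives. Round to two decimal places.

135.58

milk: 25.5 × (2.89/2.31) = 25.5 × 1.251082 = 31.9026
petrol: 16.4 × (1.59/1.53) = 16.4 × 1.039216 = 17.0431
coffee: 58.1 × (14.21/9.53) = 58.1 × 1.491081 = 86.6318
Index = Σ wᵢ·(p₁ᵢ/p₀ᵢ) = 31.9026 + 17.0431 + 86.6318 = 135.5775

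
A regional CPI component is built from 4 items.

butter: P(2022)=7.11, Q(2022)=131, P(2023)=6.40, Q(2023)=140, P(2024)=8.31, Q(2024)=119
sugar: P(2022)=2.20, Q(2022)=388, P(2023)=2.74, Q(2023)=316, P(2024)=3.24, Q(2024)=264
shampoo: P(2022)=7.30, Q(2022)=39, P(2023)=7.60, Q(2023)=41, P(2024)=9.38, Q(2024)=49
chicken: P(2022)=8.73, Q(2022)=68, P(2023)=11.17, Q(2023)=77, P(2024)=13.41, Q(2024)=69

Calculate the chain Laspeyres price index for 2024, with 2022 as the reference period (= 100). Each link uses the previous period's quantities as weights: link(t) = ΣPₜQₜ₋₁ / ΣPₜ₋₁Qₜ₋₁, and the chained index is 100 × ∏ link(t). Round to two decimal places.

Link 2022→2023:
ΣP(2023)Q(2022) = 6.40×131 + 2.74×388 + 7.60×39 + 11.17×68 = 838.4 + 1063.12 + 296.4 + 759.56 = 2957.48
ΣP(2022)Q(2022) = 7.11×131 + 2.20×388 + 7.30×39 + 8.73×68 = 931.41 + 853.6 + 284.7 + 593.64 = 2663.35
link = 2957.48/2663.35 = 1.110436
Link 2023→2024:
ΣP(2024)Q(2023) = 8.31×140 + 3.24×316 + 9.38×41 + 13.41×77 = 1163.4 + 1023.84 + 384.58 + 1032.57 = 3604.39
ΣP(2023)Q(2023) = 6.40×140 + 2.74×316 + 7.60×41 + 11.17×77 = 896 + 865.84 + 311.6 + 860.09 = 2933.53
link = 3604.39/2933.53 = 1.228687
Chained index = 100 × 1.110436 × 1.228687 = 136.4378

136.44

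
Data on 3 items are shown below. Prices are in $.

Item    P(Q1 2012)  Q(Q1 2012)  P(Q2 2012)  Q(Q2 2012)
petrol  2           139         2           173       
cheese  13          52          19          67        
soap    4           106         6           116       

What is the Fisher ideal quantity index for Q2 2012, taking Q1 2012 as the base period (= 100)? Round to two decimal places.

121.85

Laspeyres component (base-period weights):
ΣP(Q1 2012)Q(Q2 2012) = 2×173 + 13×67 + 4×116 = 346 + 871 + 464 = 1681
ΣP(Q1 2012)Q(Q1 2012) = 2×139 + 13×52 + 4×106 = 278 + 676 + 424 = 1378
L = 1681 / 1378 × 100 = 121.9884
Paasche component (current-period weights):
ΣP(Q2 2012)Q(Q2 2012) = 2×173 + 19×67 + 6×116 = 346 + 1273 + 696 = 2315
ΣP(Q2 2012)Q(Q1 2012) = 2×139 + 19×52 + 6×106 = 278 + 988 + 636 = 1902
P = 2315 / 1902 × 100 = 121.7140
Fisher = √(L × P) = √(121.9884 × 121.7140) = 121.8511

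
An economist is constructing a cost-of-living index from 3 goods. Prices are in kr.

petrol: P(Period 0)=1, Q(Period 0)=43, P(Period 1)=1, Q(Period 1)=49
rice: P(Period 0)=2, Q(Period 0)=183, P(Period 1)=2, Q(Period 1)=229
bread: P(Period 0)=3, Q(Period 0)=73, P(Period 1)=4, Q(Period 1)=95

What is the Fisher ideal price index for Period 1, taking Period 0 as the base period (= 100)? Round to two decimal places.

Laspeyres component (base-period weights):
ΣP(Period 1)Q(Period 0) = 1×43 + 2×183 + 4×73 = 43 + 366 + 292 = 701
ΣP(Period 0)Q(Period 0) = 1×43 + 2×183 + 3×73 = 43 + 366 + 219 = 628
L = 701 / 628 × 100 = 111.6242
Paasche component (current-period weights):
ΣP(Period 1)Q(Period 1) = 1×49 + 2×229 + 4×95 = 49 + 458 + 380 = 887
ΣP(Period 0)Q(Period 1) = 1×49 + 2×229 + 3×95 = 49 + 458 + 285 = 792
P = 887 / 792 × 100 = 111.9949
Fisher = √(L × P) = √(111.6242 × 111.9949) = 111.8094

111.81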